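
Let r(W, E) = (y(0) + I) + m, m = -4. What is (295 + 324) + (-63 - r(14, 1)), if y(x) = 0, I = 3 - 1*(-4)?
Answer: 553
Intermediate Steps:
I = 7 (I = 3 + 4 = 7)
r(W, E) = 3 (r(W, E) = (0 + 7) - 4 = 7 - 4 = 3)
(295 + 324) + (-63 - r(14, 1)) = (295 + 324) + (-63 - 1*3) = 619 + (-63 - 3) = 619 - 66 = 553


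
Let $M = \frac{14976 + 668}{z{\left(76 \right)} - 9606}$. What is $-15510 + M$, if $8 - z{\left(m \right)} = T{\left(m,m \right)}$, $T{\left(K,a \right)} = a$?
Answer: $- \frac{75029692}{4837} \approx -15512.0$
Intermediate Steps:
$z{\left(m \right)} = 8 - m$
$M = - \frac{7822}{4837}$ ($M = \frac{14976 + 668}{\left(8 - 76\right) - 9606} = \frac{15644}{\left(8 - 76\right) - 9606} = \frac{15644}{-68 - 9606} = \frac{15644}{-9674} = 15644 \left(- \frac{1}{9674}\right) = - \frac{7822}{4837} \approx -1.6171$)
$-15510 + M = -15510 - \frac{7822}{4837} = - \frac{75029692}{4837}$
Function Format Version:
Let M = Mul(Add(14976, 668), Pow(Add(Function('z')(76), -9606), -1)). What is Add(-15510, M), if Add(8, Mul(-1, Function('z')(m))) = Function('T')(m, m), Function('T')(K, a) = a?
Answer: Rational(-75029692, 4837) ≈ -15512.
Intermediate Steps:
Function('z')(m) = Add(8, Mul(-1, m))
M = Rational(-7822, 4837) (M = Mul(Add(14976, 668), Pow(Add(Add(8, Mul(-1, 76)), -9606), -1)) = Mul(15644, Pow(Add(Add(8, -76), -9606), -1)) = Mul(15644, Pow(Add(-68, -9606), -1)) = Mul(15644, Pow(-9674, -1)) = Mul(15644, Rational(-1, 9674)) = Rational(-7822, 4837) ≈ -1.6171)
Add(-15510, M) = Add(-15510, Rational(-7822, 4837)) = Rational(-75029692, 4837)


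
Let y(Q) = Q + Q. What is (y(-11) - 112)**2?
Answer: 17956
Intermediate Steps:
y(Q) = 2*Q
(y(-11) - 112)**2 = (2*(-11) - 112)**2 = (-22 - 112)**2 = (-134)**2 = 17956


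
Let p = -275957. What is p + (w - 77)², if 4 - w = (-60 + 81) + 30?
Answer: -260581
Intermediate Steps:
w = -47 (w = 4 - ((-60 + 81) + 30) = 4 - (21 + 30) = 4 - 1*51 = 4 - 51 = -47)
p + (w - 77)² = -275957 + (-47 - 77)² = -275957 + (-124)² = -275957 + 15376 = -260581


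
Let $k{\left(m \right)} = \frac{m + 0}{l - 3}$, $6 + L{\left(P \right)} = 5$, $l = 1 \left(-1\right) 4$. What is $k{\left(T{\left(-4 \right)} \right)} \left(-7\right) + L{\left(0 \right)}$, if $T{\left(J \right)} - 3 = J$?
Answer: $-2$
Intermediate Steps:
$l = -4$ ($l = \left(-1\right) 4 = -4$)
$L{\left(P \right)} = -1$ ($L{\left(P \right)} = -6 + 5 = -1$)
$T{\left(J \right)} = 3 + J$
$k{\left(m \right)} = - \frac{m}{7}$ ($k{\left(m \right)} = \frac{m + 0}{-4 - 3} = \frac{m}{-7} = m \left(- \frac{1}{7}\right) = - \frac{m}{7}$)
$k{\left(T{\left(-4 \right)} \right)} \left(-7\right) + L{\left(0 \right)} = - \frac{3 - 4}{7} \left(-7\right) - 1 = \left(- \frac{1}{7}\right) \left(-1\right) \left(-7\right) - 1 = \frac{1}{7} \left(-7\right) - 1 = -1 - 1 = -2$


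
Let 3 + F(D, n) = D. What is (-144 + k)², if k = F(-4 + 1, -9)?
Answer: 22500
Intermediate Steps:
F(D, n) = -3 + D
k = -6 (k = -3 + (-4 + 1) = -3 - 3 = -6)
(-144 + k)² = (-144 - 6)² = (-150)² = 22500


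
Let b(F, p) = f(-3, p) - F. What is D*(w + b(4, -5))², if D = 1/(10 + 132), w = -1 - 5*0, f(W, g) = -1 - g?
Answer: 1/142 ≈ 0.0070423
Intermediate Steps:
b(F, p) = -1 - F - p (b(F, p) = (-1 - p) - F = -1 - F - p)
w = -1 (w = -1 + 0 = -1)
D = 1/142 ≈ 0.0070423
D*(w + b(4, -5))² = (-1 + (-1 - 1*4 - 1*(-5)))²/142 = (-1 + (-1 - 4 + 5))²/142 = (-1 + 0)²/142 = (1/142)*(-1)² = (1/142)*1 = 1/142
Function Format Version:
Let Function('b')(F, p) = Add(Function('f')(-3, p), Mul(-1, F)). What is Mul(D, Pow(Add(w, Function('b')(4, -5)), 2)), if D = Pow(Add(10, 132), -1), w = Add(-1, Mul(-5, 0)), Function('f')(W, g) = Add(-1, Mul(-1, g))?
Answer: Rational(1, 142) ≈ 0.0070423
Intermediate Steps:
Function('b')(F, p) = Add(-1, Mul(-1, F), Mul(-1, p)) (Function('b')(F, p) = Add(Add(-1, Mul(-1, p)), Mul(-1, F)) = Add(-1, Mul(-1, F), Mul(-1, p)))
w = -1 (w = Add(-1, 0) = -1)
D = Rational(1, 142) (D = Pow(142, -1) = Rational(1, 142) ≈ 0.0070423)
Mul(D, Pow(Add(w, Function('b')(4, -5)), 2)) = Mul(Rational(1, 142), Pow(Add(-1, Add(-1, Mul(-1, 4), Mul(-1, -5))), 2)) = Mul(Rational(1, 142), Pow(Add(-1, Add(-1, -4, 5)), 2)) = Mul(Rational(1, 142), Pow(Add(-1, 0), 2)) = Mul(Rational(1, 142), Pow(-1, 2)) = Mul(Rational(1, 142), 1) = Rational(1, 142)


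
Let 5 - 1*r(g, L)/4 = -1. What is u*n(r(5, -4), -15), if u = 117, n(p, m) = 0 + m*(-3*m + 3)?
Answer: -84240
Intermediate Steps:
r(g, L) = 24 (r(g, L) = 20 - 4*(-1) = 20 + 4 = 24)
n(p, m) = m*(3 - 3*m) (n(p, m) = 0 + m*(3 - 3*m) = m*(3 - 3*m))
u*n(r(5, -4), -15) = 117*(3*(-15)*(1 - 1*(-15))) = 117*(3*(-15)*(1 + 15)) = 117*(3*(-15)*16) = 117*(-720) = -84240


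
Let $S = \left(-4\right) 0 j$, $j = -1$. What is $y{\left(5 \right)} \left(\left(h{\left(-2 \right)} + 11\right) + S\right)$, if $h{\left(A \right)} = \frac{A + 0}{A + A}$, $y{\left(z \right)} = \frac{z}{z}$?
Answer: $\frac{23}{2} \approx 11.5$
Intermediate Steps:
$y{\left(z \right)} = 1$
$h{\left(A \right)} = \frac{1}{2}$ ($h{\left(A \right)} = \frac{A}{2 A} = A \frac{1}{2 A} = \frac{1}{2}$)
$S = 0$ ($S = \left(-4\right) 0 \left(-1\right) = 0 \left(-1\right) = 0$)
$y{\left(5 \right)} \left(\left(h{\left(-2 \right)} + 11\right) + S\right) = 1 \left(\left(\frac{1}{2} + 11\right) + 0\right) = 1 \left(\frac{23}{2} + 0\right) = 1 \cdot \frac{23}{2} = \frac{23}{2}$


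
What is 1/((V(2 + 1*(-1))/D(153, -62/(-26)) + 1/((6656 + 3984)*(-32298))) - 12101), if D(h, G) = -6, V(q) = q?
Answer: -114550240/1386191545947 ≈ -8.2637e-5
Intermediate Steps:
1/((V(2 + 1*(-1))/D(153, -62/(-26)) + 1/((6656 + 3984)*(-32298))) - 12101) = 1/(((2 + 1*(-1))/(-6) + 1/((6656 + 3984)*(-32298))) - 12101) = 1/(((2 - 1)*(-⅙) - 1/32298/10640) - 12101) = 1/((1*(-⅙) + (1/10640)*(-1/32298)) - 12101) = 1/((-⅙ - 1/343650720) - 12101) = 1/(-19091707/114550240 - 12101) = 1/(-1386191545947/114550240) = -114550240/1386191545947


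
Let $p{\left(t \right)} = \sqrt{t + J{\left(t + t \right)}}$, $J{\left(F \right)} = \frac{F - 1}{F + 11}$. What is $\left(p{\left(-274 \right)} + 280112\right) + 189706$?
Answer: $469818 + \frac{i \sqrt{8746477}}{179} \approx 4.6982 \cdot 10^{5} + 16.522 i$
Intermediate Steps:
$J{\left(F \right)} = \frac{-1 + F}{11 + F}$
$p{\left(t \right)} = \sqrt{t + \frac{-1 + 2 t}{11 + 2 t}}$ ($p{\left(t \right)} = \sqrt{t + \frac{-1 + \left(t + t\right)}{11 + \left(t + t\right)}} = \sqrt{t + \frac{-1 + 2 t}{11 + 2 t}}$)
$\left(p{\left(-274 \right)} + 280112\right) + 189706 = \left(\sqrt{\frac{-1 + 2 \left(-274\right)^{2} + 13 \left(-274\right)}{11 + 2 \left(-274\right)}} + 280112\right) + 189706 = \left(\sqrt{\frac{-1 + 2 \cdot 75076 - 3562}{11 - 548}} + 280112\right) + 189706 = \left(\sqrt{\frac{-1 + 150152 - 3562}{-537}} + 280112\right) + 189706 = \left(\sqrt{\left(- \frac{1}{537}\right) 146589} + 280112\right) + 189706 = \left(\sqrt{- \frac{48863}{179}} + 280112\right) + 189706 = \left(\frac{i \sqrt{8746477}}{179} + 280112\right) + 189706 = \left(280112 + \frac{i \sqrt{8746477}}{179}\right) + 189706 = 469818 + \frac{i \sqrt{8746477}}{179}$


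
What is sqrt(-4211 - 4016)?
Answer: I*sqrt(8227) ≈ 90.703*I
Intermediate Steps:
sqrt(-4211 - 4016) = sqrt(-8227) = I*sqrt(8227)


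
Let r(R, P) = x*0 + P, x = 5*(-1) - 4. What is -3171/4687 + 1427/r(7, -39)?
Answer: -6812018/182793 ≈ -37.266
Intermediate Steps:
x = -9 (x = -5 - 4 = -9)
r(R, P) = P (r(R, P) = -9*0 + P = 0 + P = P)
-3171/4687 + 1427/r(7, -39) = -3171/4687 + 1427/(-39) = -3171*1/4687 + 1427*(-1/39) = -3171/4687 - 1427/39 = -6812018/182793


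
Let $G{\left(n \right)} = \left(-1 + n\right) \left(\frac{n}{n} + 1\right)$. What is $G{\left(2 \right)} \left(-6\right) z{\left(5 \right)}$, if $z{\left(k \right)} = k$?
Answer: $-60$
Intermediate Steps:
$G{\left(n \right)} = -2 + 2 n$ ($G{\left(n \right)} = \left(-1 + n\right) \left(1 + 1\right) = \left(-1 + n\right) 2 = -2 + 2 n$)
$G{\left(2 \right)} \left(-6\right) z{\left(5 \right)} = \left(-2 + 2 \cdot 2\right) \left(-6\right) 5 = \left(-2 + 4\right) \left(-6\right) 5 = 2 \left(-6\right) 5 = \left(-12\right) 5 = -60$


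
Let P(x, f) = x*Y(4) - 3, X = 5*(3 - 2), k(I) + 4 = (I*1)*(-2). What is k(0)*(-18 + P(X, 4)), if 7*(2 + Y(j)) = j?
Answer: 788/7 ≈ 112.57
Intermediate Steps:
Y(j) = -2 + j/7
k(I) = -4 - 2*I (k(I) = -4 + (I*1)*(-2) = -4 + I*(-2) = -4 - 2*I)
X = 5 (X = 5*1 = 5)
P(x, f) = -3 - 10*x/7 (P(x, f) = x*(-2 + (⅐)*4) - 3 = x*(-2 + 4/7) - 3 = x*(-10/7) - 3 = -10*x/7 - 3 = -3 - 10*x/7)
k(0)*(-18 + P(X, 4)) = (-4 - 2*0)*(-18 + (-3 - 10/7*5)) = (-4 + 0)*(-18 + (-3 - 50/7)) = -4*(-18 - 71/7) = -4*(-197/7) = 788/7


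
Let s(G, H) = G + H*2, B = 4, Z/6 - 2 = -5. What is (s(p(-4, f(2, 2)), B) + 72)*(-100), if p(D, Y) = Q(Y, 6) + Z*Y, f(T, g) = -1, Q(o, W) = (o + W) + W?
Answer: -10900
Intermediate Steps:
Z = -18 (Z = 12 + 6*(-5) = 12 - 30 = -18)
Q(o, W) = o + 2*W (Q(o, W) = (W + o) + W = o + 2*W)
p(D, Y) = 12 - 17*Y (p(D, Y) = (Y + 2*6) - 18*Y = (Y + 12) - 18*Y = (12 + Y) - 18*Y = 12 - 17*Y)
s(G, H) = G + 2*H
(s(p(-4, f(2, 2)), B) + 72)*(-100) = (((12 - 17*(-1)) + 2*4) + 72)*(-100) = (((12 + 17) + 8) + 72)*(-100) = ((29 + 8) + 72)*(-100) = (37 + 72)*(-100) = 109*(-100) = -10900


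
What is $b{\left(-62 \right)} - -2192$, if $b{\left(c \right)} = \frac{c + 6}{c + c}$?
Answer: $\frac{67966}{31} \approx 2192.5$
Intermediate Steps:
$b{\left(c \right)} = \frac{6 + c}{2 c}$
$b{\left(-62 \right)} - -2192 = \frac{6 - 62}{2 \left(-62\right)} - -2192 = \frac{1}{2} \left(- \frac{1}{62}\right) \left(-56\right) + 2192 = \frac{14}{31} + 2192 = \frac{67966}{31}$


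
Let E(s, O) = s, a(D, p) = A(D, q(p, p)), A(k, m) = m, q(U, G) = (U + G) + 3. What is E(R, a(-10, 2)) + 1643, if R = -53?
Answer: 1590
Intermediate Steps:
q(U, G) = 3 + G + U (q(U, G) = (G + U) + 3 = 3 + G + U)
a(D, p) = 3 + 2*p (a(D, p) = 3 + p + p = 3 + 2*p)
E(R, a(-10, 2)) + 1643 = -53 + 1643 = 1590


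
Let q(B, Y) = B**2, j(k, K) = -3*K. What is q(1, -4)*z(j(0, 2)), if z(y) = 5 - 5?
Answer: 0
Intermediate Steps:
z(y) = 0
q(1, -4)*z(j(0, 2)) = 1**2*0 = 1*0 = 0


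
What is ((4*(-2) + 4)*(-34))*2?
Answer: 272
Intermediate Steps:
((4*(-2) + 4)*(-34))*2 = ((-8 + 4)*(-34))*2 = -4*(-34)*2 = 136*2 = 272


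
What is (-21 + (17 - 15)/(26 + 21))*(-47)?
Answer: 985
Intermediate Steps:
(-21 + (17 - 15)/(26 + 21))*(-47) = (-21 + 2/47)*(-47) = -985/47*(-47) = 985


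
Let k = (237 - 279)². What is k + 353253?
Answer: 355017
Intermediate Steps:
k = 1764 (k = (-42)² = 1764)
k + 353253 = 1764 + 353253 = 355017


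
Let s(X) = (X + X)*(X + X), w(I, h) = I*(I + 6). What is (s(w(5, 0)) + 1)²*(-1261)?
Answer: -184653527461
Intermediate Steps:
w(I, h) = I*(6 + I)
s(X) = 4*X² (s(X) = (2*X)*(2*X) = 4*X²)
(s(w(5, 0)) + 1)²*(-1261) = (4*(5*(6 + 5))² + 1)²*(-1261) = (4*(5*11)² + 1)²*(-1261) = (4*55² + 1)²*(-1261) = (4*3025 + 1)²*(-1261) = (12100 + 1)²*(-1261) = 12101²*(-1261) = 146434201*(-1261) = -184653527461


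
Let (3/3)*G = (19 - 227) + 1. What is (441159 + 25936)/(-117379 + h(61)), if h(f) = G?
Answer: -467095/117586 ≈ -3.9724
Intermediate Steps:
G = -207 (G = (19 - 227) + 1 = -208 + 1 = -207)
h(f) = -207
(441159 + 25936)/(-117379 + h(61)) = (441159 + 25936)/(-117379 - 207) = 467095/(-117586) = 467095*(-1/117586) = -467095/117586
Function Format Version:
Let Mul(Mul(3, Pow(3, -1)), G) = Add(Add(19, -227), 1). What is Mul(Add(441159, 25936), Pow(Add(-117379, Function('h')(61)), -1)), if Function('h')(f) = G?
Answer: Rational(-467095, 117586) ≈ -3.9724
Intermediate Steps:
G = -207 (G = Add(Add(19, -227), 1) = Add(-208, 1) = -207)
Function('h')(f) = -207
Mul(Add(441159, 25936), Pow(Add(-117379, Function('h')(61)), -1)) = Mul(Add(441159, 25936), Pow(Add(-117379, -207), -1)) = Mul(467095, Pow(-117586, -1)) = Mul(467095, Rational(-1, 117586)) = Rational(-467095, 117586)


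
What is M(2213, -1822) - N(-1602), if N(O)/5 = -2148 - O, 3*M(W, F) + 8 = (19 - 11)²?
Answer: 8246/3 ≈ 2748.7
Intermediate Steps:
M(W, F) = 56/3 (M(W, F) = -8/3 + (19 - 11)²/3 = -8/3 + (⅓)*8² = -8/3 + (⅓)*64 = -8/3 + 64/3 = 56/3)
N(O) = -10740 - 5*O (N(O) = 5*(-2148 - O) = -10740 - 5*O)
M(2213, -1822) - N(-1602) = 56/3 - (-10740 - 5*(-1602)) = 56/3 - (-10740 + 8010) = 56/3 - 1*(-2730) = 56/3 + 2730 = 8246/3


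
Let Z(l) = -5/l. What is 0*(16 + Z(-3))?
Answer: 0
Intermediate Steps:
0*(16 + Z(-3)) = 0*(16 - 5/(-3)) = 0*(16 - 5*(-⅓)) = 0*(16 + 5/3) = 0*(53/3) = 0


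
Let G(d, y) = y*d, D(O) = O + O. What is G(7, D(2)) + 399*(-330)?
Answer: -131642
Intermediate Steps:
D(O) = 2*O
G(d, y) = d*y
G(7, D(2)) + 399*(-330) = 7*(2*2) + 399*(-330) = 7*4 - 131670 = 28 - 131670 = -131642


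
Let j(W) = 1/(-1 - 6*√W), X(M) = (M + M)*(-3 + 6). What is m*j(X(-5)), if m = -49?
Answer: 49/1081 - 294*I*√30/1081 ≈ 0.045328 - 1.4896*I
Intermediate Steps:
X(M) = 6*M (X(M) = (2*M)*3 = 6*M)
m*j(X(-5)) = -(-49)/(1 + 6*√(6*(-5))) = -(-49)/(1 + 6*√(-30)) = -(-49)/(1 + 6*(I*√30)) = -(-49)/(1 + 6*I*√30) = 49/(1 + 6*I*√30)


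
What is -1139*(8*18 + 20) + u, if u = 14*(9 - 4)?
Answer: -186726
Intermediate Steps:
u = 70 (u = 14*5 = 70)
-1139*(8*18 + 20) + u = -1139*(8*18 + 20) + 70 = -1139*(144 + 20) + 70 = -1139*164 + 70 = -186796 + 70 = -186726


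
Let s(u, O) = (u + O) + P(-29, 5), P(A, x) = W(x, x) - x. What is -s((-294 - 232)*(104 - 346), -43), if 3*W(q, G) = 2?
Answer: -381734/3 ≈ -1.2724e+5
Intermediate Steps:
W(q, G) = ⅔ (W(q, G) = (⅓)*2 = ⅔)
P(A, x) = ⅔ - x
s(u, O) = -13/3 + O + u (s(u, O) = (u + O) + (⅔ - 1*5) = (O + u) + (⅔ - 5) = (O + u) - 13/3 = -13/3 + O + u)
-s((-294 - 232)*(104 - 346), -43) = -(-13/3 - 43 + (-294 - 232)*(104 - 346)) = -(-13/3 - 43 - 526*(-242)) = -(-13/3 - 43 + 127292) = -1*381734/3 = -381734/3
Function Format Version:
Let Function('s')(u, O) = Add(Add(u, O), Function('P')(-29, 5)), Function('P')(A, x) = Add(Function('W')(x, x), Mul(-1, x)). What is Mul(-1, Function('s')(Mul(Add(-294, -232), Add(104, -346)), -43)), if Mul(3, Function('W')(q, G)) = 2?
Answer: Rational(-381734, 3) ≈ -1.2724e+5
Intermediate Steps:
Function('W')(q, G) = Rational(2, 3) (Function('W')(q, G) = Mul(Rational(1, 3), 2) = Rational(2, 3))
Function('P')(A, x) = Add(Rational(2, 3), Mul(-1, x))
Function('s')(u, O) = Add(Rational(-13, 3), O, u) (Function('s')(u, O) = Add(Add(u, O), Add(Rational(2, 3), Mul(-1, 5))) = Add(Add(O, u), Add(Rational(2, 3), -5)) = Add(Add(O, u), Rational(-13, 3)) = Add(Rational(-13, 3), O, u))
Mul(-1, Function('s')(Mul(Add(-294, -232), Add(104, -346)), -43)) = Mul(-1, Add(Rational(-13, 3), -43, Mul(Add(-294, -232), Add(104, -346)))) = Mul(-1, Add(Rational(-13, 3), -43, Mul(-526, -242))) = Mul(-1, Add(Rational(-13, 3), -43, 127292)) = Mul(-1, Rational(381734, 3)) = Rational(-381734, 3)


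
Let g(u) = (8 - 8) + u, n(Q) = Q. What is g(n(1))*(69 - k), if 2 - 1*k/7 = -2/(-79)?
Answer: 4359/79 ≈ 55.177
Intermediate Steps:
k = 1092/79 (k = 14 - (-14)/(-79) = 14 - (-14)*(-1)/79 = 14 - 7*2/79 = 14 - 14/79 = 1092/79 ≈ 13.823)
g(u) = u (g(u) = 0 + u = u)
g(n(1))*(69 - k) = 1*(69 - 1*1092/79) = 1*(69 - 1092/79) = 1*(4359/79) = 4359/79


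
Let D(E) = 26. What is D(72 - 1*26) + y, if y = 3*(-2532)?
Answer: -7570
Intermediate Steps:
y = -7596
D(72 - 1*26) + y = 26 - 7596 = -7570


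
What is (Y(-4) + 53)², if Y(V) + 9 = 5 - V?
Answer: 2809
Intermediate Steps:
Y(V) = -4 - V (Y(V) = -9 + (5 - V) = -4 - V)
(Y(-4) + 53)² = ((-4 - 1*(-4)) + 53)² = ((-4 + 4) + 53)² = (0 + 53)² = 53² = 2809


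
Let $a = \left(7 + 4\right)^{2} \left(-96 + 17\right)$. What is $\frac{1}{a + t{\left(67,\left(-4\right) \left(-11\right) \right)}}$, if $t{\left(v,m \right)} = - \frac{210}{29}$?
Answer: $- \frac{29}{277421} \approx -0.00010453$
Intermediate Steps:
$a = -9559$ ($a = 11^{2} \left(-79\right) = 121 \left(-79\right) = -9559$)
$t{\left(v,m \right)} = - \frac{210}{29}$ ($t{\left(v,m \right)} = \left(-210\right) \frac{1}{29} = - \frac{210}{29}$)
$\frac{1}{a + t{\left(67,\left(-4\right) \left(-11\right) \right)}} = \frac{1}{-9559 - \frac{210}{29}} = \frac{1}{- \frac{277421}{29}} = - \frac{29}{277421}$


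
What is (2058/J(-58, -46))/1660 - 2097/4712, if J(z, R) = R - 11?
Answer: -912787/1955480 ≈ -0.46678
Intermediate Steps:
J(z, R) = -11 + R
(2058/J(-58, -46))/1660 - 2097/4712 = (2058/(-11 - 46))/1660 - 2097/4712 = (2058/(-57))*(1/1660) - 2097*1/4712 = (2058*(-1/57))*(1/1660) - 2097/4712 = -686/19*1/1660 - 2097/4712 = -343/15770 - 2097/4712 = -912787/1955480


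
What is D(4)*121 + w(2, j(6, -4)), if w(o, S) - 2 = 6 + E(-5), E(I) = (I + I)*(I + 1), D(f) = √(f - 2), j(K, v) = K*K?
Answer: 48 + 121*√2 ≈ 219.12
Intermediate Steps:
j(K, v) = K²
D(f) = √(-2 + f)
E(I) = 2*I*(1 + I) (E(I) = (2*I)*(1 + I) = 2*I*(1 + I))
w(o, S) = 48 (w(o, S) = 2 + (6 + 2*(-5)*(1 - 5)) = 2 + (6 + 2*(-5)*(-4)) = 2 + (6 + 40) = 2 + 46 = 48)
D(4)*121 + w(2, j(6, -4)) = √(-2 + 4)*121 + 48 = √2*121 + 48 = 121*√2 + 48 = 48 + 121*√2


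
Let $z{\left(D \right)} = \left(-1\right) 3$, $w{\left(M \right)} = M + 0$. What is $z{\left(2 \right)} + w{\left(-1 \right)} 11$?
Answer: $-14$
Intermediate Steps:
$w{\left(M \right)} = M$
$z{\left(D \right)} = -3$
$z{\left(2 \right)} + w{\left(-1 \right)} 11 = -3 - 11 = -14$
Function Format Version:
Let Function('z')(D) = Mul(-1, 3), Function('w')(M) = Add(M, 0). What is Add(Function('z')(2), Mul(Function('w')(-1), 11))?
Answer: -14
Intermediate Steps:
Function('w')(M) = M
Function('z')(D) = -3
Add(Function('z')(2), Mul(Function('w')(-1), 11)) = Add(-3, Mul(-1, 11)) = Add(-3, -11) = -14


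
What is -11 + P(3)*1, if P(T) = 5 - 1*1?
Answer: -7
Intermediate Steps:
P(T) = 4 (P(T) = 5 - 1 = 4)
-11 + P(3)*1 = -11 + 4*1 = -11 + 4 = -7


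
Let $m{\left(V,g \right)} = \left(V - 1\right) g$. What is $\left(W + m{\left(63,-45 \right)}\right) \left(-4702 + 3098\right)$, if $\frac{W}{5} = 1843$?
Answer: $-10305700$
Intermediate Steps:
$W = 9215$ ($W = 5 \cdot 1843 = 9215$)
$m{\left(V,g \right)} = g \left(-1 + V\right)$ ($m{\left(V,g \right)} = \left(-1 + V\right) g = g \left(-1 + V\right)$)
$\left(W + m{\left(63,-45 \right)}\right) \left(-4702 + 3098\right) = \left(9215 - 45 \left(-1 + 63\right)\right) \left(-4702 + 3098\right) = \left(9215 - 2790\right) \left(-1604\right) = 6425 \left(-1604\right) = -10305700$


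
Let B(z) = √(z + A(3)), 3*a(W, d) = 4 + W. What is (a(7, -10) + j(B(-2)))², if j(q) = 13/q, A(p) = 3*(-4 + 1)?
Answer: (121 - 39*I*√11)²/1089 ≈ -1.9192 - 28.744*I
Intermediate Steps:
A(p) = -9 (A(p) = 3*(-3) = -9)
a(W, d) = 4/3 + W/3 (a(W, d) = (4 + W)/3 = 4/3 + W/3)
B(z) = √(-9 + z) (B(z) = √(z - 9) = √(-9 + z))
(a(7, -10) + j(B(-2)))² = ((4/3 + (⅓)*7) + 13/(√(-9 - 2)))² = ((4/3 + 7/3) + 13/(√(-11)))² = (11/3 + 13/((I*√11)))² = (11/3 + 13*(-I*√11/11))² = (11/3 - 13*I*√11/11)²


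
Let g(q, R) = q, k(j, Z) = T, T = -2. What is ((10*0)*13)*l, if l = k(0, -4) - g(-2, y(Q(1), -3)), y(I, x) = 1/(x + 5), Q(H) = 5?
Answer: 0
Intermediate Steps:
y(I, x) = 1/(5 + x)
k(j, Z) = -2
l = 0 (l = -2 - 1*(-2) = -2 + 2 = 0)
((10*0)*13)*l = ((10*0)*13)*0 = (0*13)*0 = 0*0 = 0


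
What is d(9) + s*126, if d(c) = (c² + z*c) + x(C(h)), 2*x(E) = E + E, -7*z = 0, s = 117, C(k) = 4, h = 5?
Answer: 14827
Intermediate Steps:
z = 0 (z = -⅐*0 = 0)
x(E) = E (x(E) = (E + E)/2 = (2*E)/2 = E)
d(c) = 4 + c² (d(c) = (c² + 0*c) + 4 = (c² + 0) + 4 = c² + 4 = 4 + c²)
d(9) + s*126 = (4 + 9²) + 117*126 = (4 + 81) + 14742 = 85 + 14742 = 14827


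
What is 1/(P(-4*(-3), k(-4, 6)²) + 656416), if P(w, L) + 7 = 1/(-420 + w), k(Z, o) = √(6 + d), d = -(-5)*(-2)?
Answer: 408/267814871 ≈ 1.5234e-6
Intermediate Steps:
d = -10 (d = -1*10 = -10)
k(Z, o) = 2*I (k(Z, o) = √(6 - 10) = √(-4) = 2*I)
P(w, L) = -7 + 1/(-420 + w)
1/(P(-4*(-3), k(-4, 6)²) + 656416) = 1/((2941 - (-28)*(-3))/(-420 - 4*(-3)) + 656416) = 1/((2941 - 7*12)/(-420 + 12) + 656416) = 1/((2941 - 84)/(-408) + 656416) = 1/(-1/408*2857 + 656416) = 1/(-2857/408 + 656416) = 1/(267814871/408) = 408/267814871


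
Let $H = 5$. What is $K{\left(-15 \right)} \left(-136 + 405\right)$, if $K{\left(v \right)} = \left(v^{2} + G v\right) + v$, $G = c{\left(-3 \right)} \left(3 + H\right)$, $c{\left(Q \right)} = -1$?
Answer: $88770$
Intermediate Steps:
$G = -8$ ($G = - (3 + 5) = \left(-1\right) 8 = -8$)
$K{\left(v \right)} = v^{2} - 7 v$ ($K{\left(v \right)} = \left(v^{2} - 8 v\right) + v = v^{2} - 7 v$)
$K{\left(-15 \right)} \left(-136 + 405\right) = - 15 \left(-7 - 15\right) \left(-136 + 405\right) = \left(-15\right) \left(-22\right) 269 = 330 \cdot 269 = 88770$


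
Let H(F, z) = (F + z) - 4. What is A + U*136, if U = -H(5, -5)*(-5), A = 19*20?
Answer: -2340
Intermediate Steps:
H(F, z) = -4 + F + z
A = 380
U = -20 (U = -(-4 + 5 - 5)*(-5) = -1*(-4)*(-5) = 4*(-5) = -20)
A + U*136 = 380 - 20*136 = 380 - 2720 = -2340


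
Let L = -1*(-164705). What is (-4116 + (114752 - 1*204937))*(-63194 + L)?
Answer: -9572588811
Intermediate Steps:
L = 164705
(-4116 + (114752 - 1*204937))*(-63194 + L) = (-4116 + (114752 - 1*204937))*(-63194 + 164705) = (-4116 + (114752 - 204937))*101511 = (-4116 - 90185)*101511 = -94301*101511 = -9572588811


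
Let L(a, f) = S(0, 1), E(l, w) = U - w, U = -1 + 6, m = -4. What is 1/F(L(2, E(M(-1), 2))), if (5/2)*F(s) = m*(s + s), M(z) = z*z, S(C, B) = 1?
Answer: -5/16 ≈ -0.31250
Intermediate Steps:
M(z) = z**2
U = 5
E(l, w) = 5 - w
L(a, f) = 1
F(s) = -16*s/5 (F(s) = 2*(-4*(s + s))/5 = 2*(-8*s)/5 = -16*s/5)
1/F(L(2, E(M(-1), 2))) = 1/(-16/5*1) = 1/(-16/5) = -5/16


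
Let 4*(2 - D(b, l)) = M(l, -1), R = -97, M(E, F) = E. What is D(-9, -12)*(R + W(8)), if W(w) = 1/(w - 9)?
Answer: -490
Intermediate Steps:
D(b, l) = 2 - l/4
W(w) = 1/(-9 + w)
D(-9, -12)*(R + W(8)) = (2 - 1/4*(-12))*(-97 + 1/(-9 + 8)) = (2 + 3)*(-97 + 1/(-1)) = 5*(-97 - 1) = 5*(-98) = -490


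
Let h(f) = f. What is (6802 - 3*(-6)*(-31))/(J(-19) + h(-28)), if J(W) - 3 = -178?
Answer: -892/29 ≈ -30.759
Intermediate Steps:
J(W) = -175 (J(W) = 3 - 178 = -175)
(6802 - 3*(-6)*(-31))/(J(-19) + h(-28)) = (6802 - 3*(-6)*(-31))/(-175 - 28) = (6802 + 18*(-31))/(-203) = (6802 - 558)*(-1/203) = 6244*(-1/203) = -892/29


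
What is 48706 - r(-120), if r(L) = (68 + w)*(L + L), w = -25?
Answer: 59026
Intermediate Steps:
r(L) = 86*L (r(L) = (68 - 25)*(L + L) = 43*(2*L) = 86*L)
48706 - r(-120) = 48706 - 86*(-120) = 48706 - 1*(-10320) = 48706 + 10320 = 59026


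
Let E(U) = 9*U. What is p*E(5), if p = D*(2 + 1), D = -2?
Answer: -270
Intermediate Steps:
p = -6 (p = -2*(2 + 1) = -2*3 = -6)
p*E(5) = -54*5 = -6*45 = -270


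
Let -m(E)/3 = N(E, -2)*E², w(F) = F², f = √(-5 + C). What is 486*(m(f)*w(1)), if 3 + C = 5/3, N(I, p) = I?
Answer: 3078*I*√57 ≈ 23238.0*I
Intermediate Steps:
C = -4/3 (C = -3 + 5/3 = -4/3 ≈ -1.3333)
f = I*√57/3 (f = √(-5 - 4/3) = √(-19/3) = I*√57/3 ≈ 2.5166*I)
m(E) = -3*E³ (m(E) = -3*E*E² = -3*E³)
486*(m(f)*w(1)) = 486*(-3*(-19*I*√57/9)*1²) = 486*(-(-19)*I*√57/3*1) = 486*((19*I*√57/3)*1) = 486*(19*I*√57/3) = 3078*I*√57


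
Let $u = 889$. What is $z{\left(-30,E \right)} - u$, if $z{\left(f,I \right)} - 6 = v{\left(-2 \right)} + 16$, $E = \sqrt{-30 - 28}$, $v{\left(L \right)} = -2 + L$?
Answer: $-871$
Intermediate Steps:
$E = i \sqrt{58}$ ($E = \sqrt{-58} = i \sqrt{58} \approx 7.6158 i$)
$z{\left(f,I \right)} = 18$ ($z{\left(f,I \right)} = 6 + \left(\left(-2 - 2\right) + 16\right) = 6 + \left(-4 + 16\right) = 6 + 12 = 18$)
$z{\left(-30,E \right)} - u = 18 - 889 = -871$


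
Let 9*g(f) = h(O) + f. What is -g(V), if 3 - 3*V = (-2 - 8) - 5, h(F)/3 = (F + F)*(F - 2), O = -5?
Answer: -24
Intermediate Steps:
h(F) = 6*F*(-2 + F) (h(F) = 3*((F + F)*(F - 2)) = 3*((2*F)*(-2 + F)) = 3*(2*F*(-2 + F)) = 6*F*(-2 + F))
V = 6 (V = 1 - ((-2 - 8) - 5)/3 = 1 - (-10 - 5)/3 = 1 - ⅓*(-15) = 1 + 5 = 6)
g(f) = 70/3 + f/9 (g(f) = (6*(-5)*(-2 - 5) + f)/9 = (6*(-5)*(-7) + f)/9 = (210 + f)/9 = 70/3 + f/9)
-g(V) = -(70/3 + (⅑)*6) = -(70/3 + ⅔) = -1*24 = -24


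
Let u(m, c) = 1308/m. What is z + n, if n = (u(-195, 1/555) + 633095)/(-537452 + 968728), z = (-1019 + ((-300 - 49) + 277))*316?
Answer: -9664483111901/28032940 ≈ -3.4475e+5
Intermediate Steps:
z = -344756 (z = (-1019 + (-349 + 277))*316 = (-1019 - 72)*316 = -1091*316 = -344756)
n = 41150739/28032940 (n = (1308/(-195) + 633095)/(-537452 + 968728) = (1308*(-1/195) + 633095)/431276 = (-436/65 + 633095)*(1/431276) = (41150739/65)*(1/431276) = 41150739/28032940 ≈ 1.4679)
z + n = -344756 + 41150739/28032940 = -9664483111901/28032940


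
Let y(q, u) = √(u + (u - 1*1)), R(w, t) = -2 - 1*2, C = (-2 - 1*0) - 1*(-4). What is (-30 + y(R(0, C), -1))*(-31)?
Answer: 930 - 31*I*√3 ≈ 930.0 - 53.694*I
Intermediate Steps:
C = 2 (C = (-2 + 0) + 4 = -2 + 4 = 2)
R(w, t) = -4 (R(w, t) = -2 - 2 = -4)
y(q, u) = √(-1 + 2*u) (y(q, u) = √(u + (u - 1)) = √(u + (-1 + u)) = √(-1 + 2*u))
(-30 + y(R(0, C), -1))*(-31) = (-30 + √(-1 + 2*(-1)))*(-31) = (-30 + √(-1 - 2))*(-31) = (-30 + √(-3))*(-31) = (-30 + I*√3)*(-31) = 930 - 31*I*√3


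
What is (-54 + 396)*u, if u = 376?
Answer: 128592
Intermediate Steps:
(-54 + 396)*u = (-54 + 396)*376 = 342*376 = 128592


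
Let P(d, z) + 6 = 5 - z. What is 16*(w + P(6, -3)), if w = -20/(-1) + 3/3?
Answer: 368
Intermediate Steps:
P(d, z) = -1 - z (P(d, z) = -6 + (5 - z) = -1 - z)
w = 21 (w = -20*(-1) + 3*(1/3) = 20 + 1 = 21)
16*(w + P(6, -3)) = 16*(21 + (-1 - 1*(-3))) = 16*(21 + (-1 + 3)) = 16*(21 + 2) = 16*23 = 368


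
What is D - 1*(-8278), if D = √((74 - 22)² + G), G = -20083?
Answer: 8278 + 3*I*√1931 ≈ 8278.0 + 131.83*I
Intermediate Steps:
D = 3*I*√1931 (D = √((74 - 22)² - 20083) = √(52² - 20083) = √(2704 - 20083) = √(-17379) = 3*I*√1931 ≈ 131.83*I)
D - 1*(-8278) = 3*I*√1931 - 1*(-8278) = 3*I*√1931 + 8278 = 8278 + 3*I*√1931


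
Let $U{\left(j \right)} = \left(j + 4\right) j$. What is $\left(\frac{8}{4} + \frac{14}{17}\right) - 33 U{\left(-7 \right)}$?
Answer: $- \frac{11733}{17} \approx -690.18$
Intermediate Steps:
$U{\left(j \right)} = j \left(4 + j\right)$ ($U{\left(j \right)} = \left(4 + j\right) j = j \left(4 + j\right)$)
$\left(\frac{8}{4} + \frac{14}{17}\right) - 33 U{\left(-7 \right)} = \left(\frac{8}{4} + \frac{14}{17}\right) - 33 \left(- 7 \left(4 - 7\right)\right) = \left(8 \cdot \frac{1}{4} + 14 \cdot \frac{1}{17}\right) - 33 \left(\left(-7\right) \left(-3\right)\right) = \left(2 + \frac{14}{17}\right) - 693 = \frac{48}{17} - 693 = - \frac{11733}{17}$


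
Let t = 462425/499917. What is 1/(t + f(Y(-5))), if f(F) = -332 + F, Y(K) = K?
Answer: -499917/168009604 ≈ -0.0029755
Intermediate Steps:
t = 462425/499917 (t = 462425*(1/499917) = 462425/499917 ≈ 0.92500)
1/(t + f(Y(-5))) = 1/(462425/499917 + (-332 - 5)) = 1/(462425/499917 - 337) = 1/(-168009604/499917) = -499917/168009604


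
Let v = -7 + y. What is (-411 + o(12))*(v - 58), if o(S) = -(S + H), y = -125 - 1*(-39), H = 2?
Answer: 64175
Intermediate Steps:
y = -86 (y = -125 + 39 = -86)
v = -93 (v = -7 - 86 = -93)
o(S) = -2 - S (o(S) = -(S + 2) = -(2 + S) = -2 - S)
(-411 + o(12))*(v - 58) = (-411 + (-2 - 1*12))*(-93 - 58) = (-411 + (-2 - 12))*(-151) = (-411 - 14)*(-151) = -425*(-151) = 64175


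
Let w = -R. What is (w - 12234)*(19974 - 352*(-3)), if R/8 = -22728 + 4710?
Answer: 2774067300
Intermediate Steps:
R = -144144 (R = 8*(-22728 + 4710) = 8*(-18018) = -144144)
w = 144144 (w = -1*(-144144) = 144144)
(w - 12234)*(19974 - 352*(-3)) = (144144 - 12234)*(19974 - 352*(-3)) = 131910*(19974 - 16*(-66)) = 131910*(19974 + 1056) = 131910*21030 = 2774067300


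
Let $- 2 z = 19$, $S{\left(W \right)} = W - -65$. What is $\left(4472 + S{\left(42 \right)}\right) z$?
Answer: $- \frac{87001}{2} \approx -43501.0$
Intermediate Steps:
$S{\left(W \right)} = 65 + W$ ($S{\left(W \right)} = W + 65 = 65 + W$)
$z = - \frac{19}{2}$ ($z = \left(- \frac{1}{2}\right) 19 = - \frac{19}{2} \approx -9.5$)
$\left(4472 + S{\left(42 \right)}\right) z = \left(4472 + \left(65 + 42\right)\right) \left(- \frac{19}{2}\right) = \left(4472 + 107\right) \left(- \frac{19}{2}\right) = 4579 \left(- \frac{19}{2}\right) = - \frac{87001}{2}$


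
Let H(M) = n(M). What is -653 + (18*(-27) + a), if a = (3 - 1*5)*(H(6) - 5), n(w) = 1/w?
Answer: -3388/3 ≈ -1129.3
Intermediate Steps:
H(M) = 1/M
a = 29/3 (a = (3 - 1*5)*(1/6 - 5) = (3 - 5)*(⅙ - 5) = -2*(-29/6) = 29/3 ≈ 9.6667)
-653 + (18*(-27) + a) = -653 + (18*(-27) + 29/3) = -653 + (-486 + 29/3) = -653 - 1429/3 = -3388/3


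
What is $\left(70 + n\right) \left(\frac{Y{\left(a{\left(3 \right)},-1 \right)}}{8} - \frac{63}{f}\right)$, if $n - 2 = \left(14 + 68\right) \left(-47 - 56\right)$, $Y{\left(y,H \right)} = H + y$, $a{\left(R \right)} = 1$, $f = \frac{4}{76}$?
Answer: $10023678$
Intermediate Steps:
$f = \frac{1}{19}$ ($f = 4 \cdot \frac{1}{76} = \frac{1}{19} \approx 0.052632$)
$n = -8444$ ($n = 2 + \left(14 + 68\right) \left(-47 - 56\right) = 2 + 82 \left(-103\right) = 2 - 8446 = -8444$)
$\left(70 + n\right) \left(\frac{Y{\left(a{\left(3 \right)},-1 \right)}}{8} - \frac{63}{f}\right) = \left(70 - 8444\right) \left(\frac{-1 + 1}{8} - 63 \frac{1}{\frac{1}{19}}\right) = - 8374 \left(0 \cdot \frac{1}{8} - 1197\right) = - 8374 \left(0 - 1197\right) = \left(-8374\right) \left(-1197\right) = 10023678$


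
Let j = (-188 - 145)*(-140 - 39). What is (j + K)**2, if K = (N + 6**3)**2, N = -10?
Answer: 10412773849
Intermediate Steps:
j = 59607 (j = -333*(-179) = 59607)
K = 42436 (K = (-10 + 6**3)**2 = (-10 + 216)**2 = 206**2 = 42436)
(j + K)**2 = (59607 + 42436)**2 = 102043**2 = 10412773849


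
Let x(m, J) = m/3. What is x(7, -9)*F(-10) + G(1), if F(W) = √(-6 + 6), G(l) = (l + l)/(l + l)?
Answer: 1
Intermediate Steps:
G(l) = 1 (G(l) = (2*l)/((2*l)) = (2*l)*(1/(2*l)) = 1)
F(W) = 0 (F(W) = √0 = 0)
x(m, J) = m/3 (x(m, J) = m*(⅓) = m/3)
x(7, -9)*F(-10) + G(1) = ((⅓)*7)*0 + 1 = (7/3)*0 + 1 = 0 + 1 = 1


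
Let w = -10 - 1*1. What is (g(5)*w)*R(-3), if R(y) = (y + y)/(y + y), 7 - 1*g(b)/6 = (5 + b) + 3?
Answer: 396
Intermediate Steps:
g(b) = -6 - 6*b (g(b) = 42 - 6*((5 + b) + 3) = 42 - 6*(8 + b) = 42 + (-48 - 6*b) = -6 - 6*b)
w = -11 (w = -10 - 1 = -11)
R(y) = 1 (R(y) = (2*y)/((2*y)) = (2*y)*(1/(2*y)) = 1)
(g(5)*w)*R(-3) = ((-6 - 6*5)*(-11))*1 = ((-6 - 30)*(-11))*1 = -36*(-11)*1 = 396*1 = 396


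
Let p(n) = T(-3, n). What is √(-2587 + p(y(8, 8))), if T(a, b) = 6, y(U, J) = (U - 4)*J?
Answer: I*√2581 ≈ 50.804*I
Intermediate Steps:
y(U, J) = J*(-4 + U) (y(U, J) = (-4 + U)*J = J*(-4 + U))
p(n) = 6
√(-2587 + p(y(8, 8))) = √(-2587 + 6) = √(-2581) = I*√2581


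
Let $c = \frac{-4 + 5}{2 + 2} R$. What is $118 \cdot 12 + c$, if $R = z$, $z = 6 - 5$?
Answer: $\frac{5665}{4} \approx 1416.3$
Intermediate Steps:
$z = 1$ ($z = 6 - 5 = 1$)
$R = 1$
$c = \frac{1}{4}$ ($c = \frac{-4 + 5}{2 + 2} \cdot 1 = 1 \cdot \frac{1}{4} \cdot 1 = \frac{1}{4} \cdot 1 = \frac{1}{4} \approx 0.25$)
$118 \cdot 12 + c = 118 \cdot 12 + \frac{1}{4} = 1416 + \frac{1}{4} = \frac{5665}{4}$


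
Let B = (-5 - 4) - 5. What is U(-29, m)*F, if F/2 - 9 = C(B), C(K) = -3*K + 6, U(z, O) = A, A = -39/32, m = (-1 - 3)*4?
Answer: -2223/16 ≈ -138.94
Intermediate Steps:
B = -14 (B = -9 - 5 = -14)
m = -16 (m = -4*4 = -16)
A = -39/32 (A = -39*1/32 = -39/32 ≈ -1.2188)
U(z, O) = -39/32
C(K) = 6 - 3*K
F = 114 (F = 18 + 2*(6 - 3*(-14)) = 18 + 2*(6 + 42) = 18 + 2*48 = 18 + 96 = 114)
U(-29, m)*F = -39/32*114 = -2223/16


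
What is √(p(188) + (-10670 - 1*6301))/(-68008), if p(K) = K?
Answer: -I*√16783/68008 ≈ -0.0019049*I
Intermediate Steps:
√(p(188) + (-10670 - 1*6301))/(-68008) = √(188 + (-10670 - 1*6301))/(-68008) = √(188 + (-10670 - 6301))*(-1/68008) = √(188 - 16971)*(-1/68008) = √(-16783)*(-1/68008) = (I*√16783)*(-1/68008) = -I*√16783/68008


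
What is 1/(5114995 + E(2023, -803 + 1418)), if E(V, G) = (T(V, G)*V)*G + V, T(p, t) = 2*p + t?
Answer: 1/5804076863 ≈ 1.7229e-10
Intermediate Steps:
T(p, t) = t + 2*p
E(V, G) = V + G*V*(G + 2*V) (E(V, G) = ((G + 2*V)*V)*G + V = (V*(G + 2*V))*G + V = G*V*(G + 2*V) + V = V + G*V*(G + 2*V))
1/(5114995 + E(2023, -803 + 1418)) = 1/(5114995 + 2023*(1 + (-803 + 1418)*((-803 + 1418) + 2*2023))) = 1/(5114995 + 2023*(1 + 615*(615 + 4046))) = 1/(5114995 + 2023*(1 + 615*4661)) = 1/(5114995 + 2023*(1 + 2866515)) = 1/(5114995 + 2023*2866516) = 1/(5114995 + 5798961868) = 1/5804076863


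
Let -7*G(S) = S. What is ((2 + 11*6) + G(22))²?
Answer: 206116/49 ≈ 4206.4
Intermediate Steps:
G(S) = -S/7
((2 + 11*6) + G(22))² = ((2 + 11*6) - ⅐*22)² = ((2 + 66) - 22/7)² = (68 - 22/7)² = (454/7)² = 206116/49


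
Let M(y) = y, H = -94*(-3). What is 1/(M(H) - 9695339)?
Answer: -1/9695057 ≈ -1.0315e-7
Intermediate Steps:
H = 282
1/(M(H) - 9695339) = 1/(282 - 9695339) = 1/(-9695057) = -1/9695057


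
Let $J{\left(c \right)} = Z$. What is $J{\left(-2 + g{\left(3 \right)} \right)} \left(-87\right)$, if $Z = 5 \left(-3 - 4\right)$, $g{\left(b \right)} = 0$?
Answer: $3045$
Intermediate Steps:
$Z = -35$ ($Z = 5 \left(-7\right) = -35$)
$J{\left(c \right)} = -35$
$J{\left(-2 + g{\left(3 \right)} \right)} \left(-87\right) = \left(-35\right) \left(-87\right) = 3045$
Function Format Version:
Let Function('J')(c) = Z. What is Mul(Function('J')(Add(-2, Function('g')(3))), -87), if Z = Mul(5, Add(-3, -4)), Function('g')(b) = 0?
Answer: 3045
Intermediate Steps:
Z = -35 (Z = Mul(5, -7) = -35)
Function('J')(c) = -35
Mul(Function('J')(Add(-2, Function('g')(3))), -87) = Mul(-35, -87) = 3045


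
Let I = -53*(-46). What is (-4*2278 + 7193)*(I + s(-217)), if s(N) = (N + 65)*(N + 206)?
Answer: -7887090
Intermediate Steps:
I = 2438
s(N) = (65 + N)*(206 + N)
(-4*2278 + 7193)*(I + s(-217)) = (-4*2278 + 7193)*(2438 + (13390 + (-217)² + 271*(-217))) = (-9112 + 7193)*(2438 + (13390 + 47089 - 58807)) = -1919*(2438 + 1672) = -1919*4110 = -7887090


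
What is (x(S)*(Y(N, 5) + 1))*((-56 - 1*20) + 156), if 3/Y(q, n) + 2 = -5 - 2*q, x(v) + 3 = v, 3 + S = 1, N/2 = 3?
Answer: -6400/19 ≈ -336.84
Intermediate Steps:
N = 6 (N = 2*3 = 6)
S = -2 (S = -3 + 1 = -2)
x(v) = -3 + v
Y(q, n) = 3/(-7 - 2*q) (Y(q, n) = 3/(-2 + (-5 - 2*q)) = 3/(-7 - 2*q))
(x(S)*(Y(N, 5) + 1))*((-56 - 1*20) + 156) = ((-3 - 2)*(-3/(7 + 2*6) + 1))*((-56 - 1*20) + 156) = (-5*(-3/(7 + 12) + 1))*((-56 - 20) + 156) = (-5*(-3/19 + 1))*(-76 + 156) = -5*(-3*1/19 + 1)*80 = -5*(-3/19 + 1)*80 = -5*16/19*80 = -80/19*80 = -6400/19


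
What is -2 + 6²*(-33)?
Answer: -1190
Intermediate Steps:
-2 + 6²*(-33) = -2 + 36*(-33) = -2 - 1188 = -1190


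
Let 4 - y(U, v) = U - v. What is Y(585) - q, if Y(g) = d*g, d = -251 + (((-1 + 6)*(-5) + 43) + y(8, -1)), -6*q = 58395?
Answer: -258995/2 ≈ -1.2950e+5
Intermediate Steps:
y(U, v) = 4 + v - U (y(U, v) = 4 - (U - v) = 4 + (v - U) = 4 + v - U)
q = -19465/2 (q = -1/6*58395 = -19465/2 ≈ -9732.5)
d = -238 (d = -251 + (((-1 + 6)*(-5) + 43) + (4 - 1 - 1*8)) = -251 + ((5*(-5) + 43) + (4 - 1 - 8)) = -251 + ((-25 + 43) - 5) = -251 + (18 - 5) = -251 + 13 = -238)
Y(g) = -238*g
Y(585) - q = -238*585 - 1*(-19465/2) = -139230 + 19465/2 = -258995/2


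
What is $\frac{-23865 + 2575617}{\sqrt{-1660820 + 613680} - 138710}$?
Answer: $- \frac{421373238}{22906561} - \frac{30378 i \sqrt{261785}}{114532805} \approx -18.395 - 0.13571 i$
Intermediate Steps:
$\frac{-23865 + 2575617}{\sqrt{-1660820 + 613680} - 138710} = \frac{2551752}{\sqrt{-1047140} - 138710} = \frac{2551752}{2 i \sqrt{261785} - 138710} = \frac{2551752}{-138710 + 2 i \sqrt{261785}}$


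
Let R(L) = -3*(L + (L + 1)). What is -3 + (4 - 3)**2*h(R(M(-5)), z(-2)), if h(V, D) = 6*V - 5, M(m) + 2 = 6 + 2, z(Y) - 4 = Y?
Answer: -242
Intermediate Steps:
z(Y) = 4 + Y
M(m) = 6 (M(m) = -2 + (6 + 2) = -2 + 8 = 6)
R(L) = -3 - 6*L (R(L) = -3*(L + (1 + L)) = -3*(1 + 2*L) = -3 - 6*L)
h(V, D) = -5 + 6*V
-3 + (4 - 3)**2*h(R(M(-5)), z(-2)) = -3 + (4 - 3)**2*(-5 + 6*(-3 - 6*6)) = -3 + 1**2*(-5 + 6*(-3 - 36)) = -3 + 1*(-5 + 6*(-39)) = -3 + 1*(-5 - 234) = -3 + 1*(-239) = -3 - 239 = -242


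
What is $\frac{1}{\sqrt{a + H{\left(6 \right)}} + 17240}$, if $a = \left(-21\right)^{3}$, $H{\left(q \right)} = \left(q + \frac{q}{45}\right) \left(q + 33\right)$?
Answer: $\frac{86200}{1486133109} - \frac{i \sqrt{225545}}{1486133109} \approx 5.8003 \cdot 10^{-5} - 3.1956 \cdot 10^{-7} i$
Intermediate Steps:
$H{\left(q \right)} = \frac{46 q \left(33 + q\right)}{45}$ ($H{\left(q \right)} = \left(q + q \frac{1}{45}\right) \left(33 + q\right) = \left(q + \frac{q}{45}\right) \left(33 + q\right) = \frac{46 q}{45} \left(33 + q\right) = \frac{46 q \left(33 + q\right)}{45}$)
$a = -9261$
$\frac{1}{\sqrt{a + H{\left(6 \right)}} + 17240} = \frac{1}{\sqrt{-9261 + \frac{46}{45} \cdot 6 \left(33 + 6\right)} + 17240} = \frac{1}{\sqrt{-9261 + \frac{46}{45} \cdot 6 \cdot 39} + 17240} = \frac{1}{\sqrt{-9261 + \frac{1196}{5}} + 17240} = \frac{1}{\sqrt{- \frac{45109}{5}} + 17240} = \frac{1}{\frac{i \sqrt{225545}}{5} + 17240} = \frac{1}{17240 + \frac{i \sqrt{225545}}{5}}$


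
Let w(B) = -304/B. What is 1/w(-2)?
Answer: 1/152 ≈ 0.0065789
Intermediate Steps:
1/w(-2) = 1/(-304/(-2)) = 1/(-304*(-½)) = 1/152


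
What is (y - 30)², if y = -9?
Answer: 1521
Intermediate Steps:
(y - 30)² = (-9 - 30)² = (-39)² = 1521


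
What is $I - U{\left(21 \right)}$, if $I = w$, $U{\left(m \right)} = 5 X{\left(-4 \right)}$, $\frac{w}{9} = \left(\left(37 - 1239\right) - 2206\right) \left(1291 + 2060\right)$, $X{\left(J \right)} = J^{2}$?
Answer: $-102781952$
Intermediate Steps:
$w = -102781872$ ($w = 9 \left(\left(37 - 1239\right) - 2206\right) \left(1291 + 2060\right) = 9 \left(-1202 - 2206\right) 3351 = 9 \left(\left(-3408\right) 3351\right) = 9 \left(-11420208\right) = -102781872$)
$U{\left(m \right)} = 80$ ($U{\left(m \right)} = 5 \left(-4\right)^{2} = 5 \cdot 16 = 80$)
$I = -102781872$
$I - U{\left(21 \right)} = -102781872 - 80 = -102781952$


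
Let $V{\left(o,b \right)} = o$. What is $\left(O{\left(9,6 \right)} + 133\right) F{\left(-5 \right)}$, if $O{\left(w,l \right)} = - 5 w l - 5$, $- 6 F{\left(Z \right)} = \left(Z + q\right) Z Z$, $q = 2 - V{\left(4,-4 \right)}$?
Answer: $- \frac{12425}{3} \approx -4141.7$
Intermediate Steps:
$q = -2$ ($q = 2 - 4 = -2$)
$F{\left(Z \right)} = - \frac{Z^{2} \left(-2 + Z\right)}{6}$ ($F{\left(Z \right)} = - \frac{\left(Z - 2\right) Z Z}{6} = - \frac{\left(-2 + Z\right) Z^{2}}{6} = - \frac{Z^{2} \left(-2 + Z\right)}{6}$)
$O{\left(w,l \right)} = -5 - 5 l w$ ($O{\left(w,l \right)} = - 5 l w - 5 = -5 - 5 l w$)
$\left(O{\left(9,6 \right)} + 133\right) F{\left(-5 \right)} = \left(\left(-5 - 30 \cdot 9\right) + 133\right) \frac{\left(-5\right)^{2} \left(2 - -5\right)}{6} = \left(\left(-5 - 270\right) + 133\right) \frac{1}{6} \cdot 25 \left(2 + 5\right) = \left(-275 + 133\right) \frac{1}{6} \cdot 25 \cdot 7 = \left(-142\right) \frac{175}{6} = - \frac{12425}{3}$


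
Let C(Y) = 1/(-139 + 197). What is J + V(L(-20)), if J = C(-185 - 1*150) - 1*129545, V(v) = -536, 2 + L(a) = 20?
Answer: -7544697/58 ≈ -1.3008e+5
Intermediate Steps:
L(a) = 18 (L(a) = -2 + 20 = 18)
C(Y) = 1/58
J = -7513609/58 (J = 1/58 - 1*129545 = 1/58 - 129545 = -7513609/58 ≈ -1.2955e+5)
J + V(L(-20)) = -7513609/58 - 536 = -7544697/58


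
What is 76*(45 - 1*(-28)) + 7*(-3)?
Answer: 5527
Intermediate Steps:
76*(45 - 1*(-28)) + 7*(-3) = 76*(45 + 28) - 21 = 76*73 - 21 = 5548 - 21 = 5527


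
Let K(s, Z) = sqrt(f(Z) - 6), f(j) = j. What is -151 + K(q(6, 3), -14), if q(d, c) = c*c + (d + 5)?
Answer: -151 + 2*I*sqrt(5) ≈ -151.0 + 4.4721*I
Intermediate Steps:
q(d, c) = 5 + d + c**2 (q(d, c) = c**2 + (5 + d) = 5 + d + c**2)
K(s, Z) = sqrt(-6 + Z) (K(s, Z) = sqrt(Z - 6) = sqrt(-6 + Z))
-151 + K(q(6, 3), -14) = -151 + sqrt(-6 - 14) = -151 + sqrt(-20) = -151 + 2*I*sqrt(5)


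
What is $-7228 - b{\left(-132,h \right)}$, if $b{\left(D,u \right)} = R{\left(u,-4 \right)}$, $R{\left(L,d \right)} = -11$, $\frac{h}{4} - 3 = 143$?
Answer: $-7217$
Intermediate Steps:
$h = 584$ ($h = 12 + 4 \cdot 143 = 12 + 572 = 584$)
$b{\left(D,u \right)} = -11$
$-7228 - b{\left(-132,h \right)} = -7228 - -11 = -7228 + 11 = -7217$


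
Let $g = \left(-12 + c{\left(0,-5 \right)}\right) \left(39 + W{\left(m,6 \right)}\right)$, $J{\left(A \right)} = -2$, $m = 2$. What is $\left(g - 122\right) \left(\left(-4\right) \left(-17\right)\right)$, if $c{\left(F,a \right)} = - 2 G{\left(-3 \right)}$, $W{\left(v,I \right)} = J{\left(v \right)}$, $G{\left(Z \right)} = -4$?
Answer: $-18360$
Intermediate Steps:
$W{\left(v,I \right)} = -2$
$c{\left(F,a \right)} = 8$ ($c{\left(F,a \right)} = \left(-2\right) \left(-4\right) = 8$)
$g = -148$ ($g = \left(-12 + 8\right) \left(39 - 2\right) = \left(-4\right) 37 = -148$)
$\left(g - 122\right) \left(\left(-4\right) \left(-17\right)\right) = \left(-148 - 122\right) \left(\left(-4\right) \left(-17\right)\right) = \left(-270\right) 68 = -18360$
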